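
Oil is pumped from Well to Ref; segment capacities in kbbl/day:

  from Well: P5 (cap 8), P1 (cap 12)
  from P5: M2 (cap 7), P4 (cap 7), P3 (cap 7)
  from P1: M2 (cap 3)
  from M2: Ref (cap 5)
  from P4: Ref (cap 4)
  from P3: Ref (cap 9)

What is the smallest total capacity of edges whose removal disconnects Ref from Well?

Augment Well→P5→M2→Ref: bottleneck 5, flow now 5.
Augment Well→P5→P4→Ref: bottleneck 3, flow now 8.
Augment Well→P1→M2→P5→P4→Ref: bottleneck 1, flow now 9. (uses reverse residual edge)
Augment Well→P1→M2→P5→P3→Ref: bottleneck 2, flow now 11. (uses reverse residual edge)
No augmenting path remains; maximum flow = 11.
By max-flow min-cut, the minimum cut capacity equals the max flow.
In the residual graph, reachable from Well: {Well, P1}.
Min-cut edges: Well→P5 (8), P1→M2 (3); capacity 8 + 3 = 11.

11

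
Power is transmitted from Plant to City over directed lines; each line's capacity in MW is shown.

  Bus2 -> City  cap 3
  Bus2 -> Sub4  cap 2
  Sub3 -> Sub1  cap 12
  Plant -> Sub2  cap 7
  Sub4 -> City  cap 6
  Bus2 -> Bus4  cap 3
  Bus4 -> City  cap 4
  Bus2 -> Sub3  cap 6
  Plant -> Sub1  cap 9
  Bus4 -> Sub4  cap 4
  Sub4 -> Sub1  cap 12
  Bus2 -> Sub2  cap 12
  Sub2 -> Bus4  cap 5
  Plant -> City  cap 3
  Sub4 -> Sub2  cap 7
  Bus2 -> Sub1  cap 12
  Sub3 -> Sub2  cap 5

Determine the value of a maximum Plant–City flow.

Augment Plant→City: bottleneck 3, flow now 3.
Augment Plant→Sub2→Bus4→City: bottleneck 4, flow now 7.
Augment Plant→Sub2→Bus4→Sub4→City: bottleneck 1, flow now 8.
No augmenting path remains; maximum flow = 8.
In the residual graph, reachable from Plant: {Plant, Sub2, Sub1}.
Min-cut edges: Plant→City (3), Sub2→Bus4 (5); capacity 3 + 5 = 8.
This cut is saturated, so no flow can exceed 8.

8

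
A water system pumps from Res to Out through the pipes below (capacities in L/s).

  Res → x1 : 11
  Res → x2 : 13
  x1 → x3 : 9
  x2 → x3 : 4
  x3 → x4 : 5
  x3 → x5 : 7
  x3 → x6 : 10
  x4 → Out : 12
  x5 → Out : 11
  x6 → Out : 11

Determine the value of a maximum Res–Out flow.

13

Augment Res→x1→x3→x4→Out: bottleneck 5, flow now 5.
Augment Res→x1→x3→x5→Out: bottleneck 4, flow now 9.
Augment Res→x2→x3→x5→Out: bottleneck 3, flow now 12.
Augment Res→x2→x3→x6→Out: bottleneck 1, flow now 13.
No augmenting path remains; maximum flow = 13.
In the residual graph, reachable from Res: {Res, x1, x2}.
Min-cut edges: x1→x3 (9), x2→x3 (4); capacity 9 + 4 = 13.
This cut is saturated, so no flow can exceed 13.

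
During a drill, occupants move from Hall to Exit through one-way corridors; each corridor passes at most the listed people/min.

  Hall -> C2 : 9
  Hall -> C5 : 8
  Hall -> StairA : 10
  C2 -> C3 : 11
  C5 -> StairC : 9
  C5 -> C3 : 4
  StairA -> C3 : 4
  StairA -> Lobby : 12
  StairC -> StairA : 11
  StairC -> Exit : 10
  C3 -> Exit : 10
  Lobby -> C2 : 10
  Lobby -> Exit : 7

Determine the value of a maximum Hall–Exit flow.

25

Augment Hall→C2→C3→Exit: bottleneck 9, flow now 9.
Augment Hall→C5→StairC→Exit: bottleneck 8, flow now 17.
Augment Hall→StairA→C3→Exit: bottleneck 1, flow now 18.
Augment Hall→StairA→Lobby→Exit: bottleneck 7, flow now 25.
No augmenting path remains; maximum flow = 25.
In the residual graph, reachable from Hall: {Hall, C2, StairA, C3, Lobby}.
Min-cut edges: Hall→C5 (8), C3→Exit (10), Lobby→Exit (7); capacity 8 + 10 + 7 = 25.
This cut is saturated, so no flow can exceed 25.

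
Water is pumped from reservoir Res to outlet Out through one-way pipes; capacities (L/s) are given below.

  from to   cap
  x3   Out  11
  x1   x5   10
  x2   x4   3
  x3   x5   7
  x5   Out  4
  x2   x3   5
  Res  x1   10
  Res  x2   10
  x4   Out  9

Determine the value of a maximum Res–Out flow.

Augment Res→x1→x5→Out: bottleneck 4, flow now 4.
Augment Res→x2→x3→Out: bottleneck 5, flow now 9.
Augment Res→x2→x4→Out: bottleneck 3, flow now 12.
No augmenting path remains; maximum flow = 12.
In the residual graph, reachable from Res: {Res, x1, x2, x5}.
Min-cut edges: x2→x3 (5), x2→x4 (3), x5→Out (4); capacity 5 + 3 + 4 = 12.
This cut is saturated, so no flow can exceed 12.

12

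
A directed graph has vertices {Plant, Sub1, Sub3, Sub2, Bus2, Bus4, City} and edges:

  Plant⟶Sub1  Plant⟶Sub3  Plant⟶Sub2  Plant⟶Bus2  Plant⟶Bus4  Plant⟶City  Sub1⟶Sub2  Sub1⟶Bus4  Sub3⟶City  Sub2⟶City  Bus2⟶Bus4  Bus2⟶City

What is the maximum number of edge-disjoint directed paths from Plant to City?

4

Assign every edge capacity 1; by Menger, the answer equals the max flow.
Path Plant→City (+1); total 1.
Path Plant→Sub3→City (+1); total 2.
Path Plant→Sub2→City (+1); total 3.
Path Plant→Bus2→City (+1); total 4.
No residual Plant→City path; max flow = 4.
Certifying cut of size 4: {Plant→Bus2, Plant→City, Plant→Sub3, Sub2→City}.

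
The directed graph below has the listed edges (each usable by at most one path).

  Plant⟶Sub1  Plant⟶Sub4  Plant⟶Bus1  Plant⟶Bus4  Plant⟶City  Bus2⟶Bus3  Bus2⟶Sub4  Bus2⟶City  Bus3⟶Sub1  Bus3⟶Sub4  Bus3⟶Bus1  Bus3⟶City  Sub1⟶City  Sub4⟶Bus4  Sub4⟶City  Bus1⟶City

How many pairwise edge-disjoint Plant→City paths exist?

4

Assign every edge capacity 1; by Menger, the answer equals the max flow.
Path Plant→City (+1); total 1.
Path Plant→Sub1→City (+1); total 2.
Path Plant→Sub4→City (+1); total 3.
Path Plant→Bus1→City (+1); total 4.
No residual Plant→City path; max flow = 4.
Certifying cut of size 4: {Plant→Bus1, Plant→City, Plant→Sub1, Plant→Sub4}.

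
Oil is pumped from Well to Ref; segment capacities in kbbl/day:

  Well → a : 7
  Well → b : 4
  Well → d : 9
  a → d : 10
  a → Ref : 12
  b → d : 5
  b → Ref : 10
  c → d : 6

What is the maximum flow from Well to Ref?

11

Augment Well→a→Ref: bottleneck 7, flow now 7.
Augment Well→b→Ref: bottleneck 4, flow now 11.
No augmenting path remains; maximum flow = 11.
In the residual graph, reachable from Well: {Well, d}.
Min-cut edges: Well→a (7), Well→b (4); capacity 7 + 4 = 11.
This cut is saturated, so no flow can exceed 11.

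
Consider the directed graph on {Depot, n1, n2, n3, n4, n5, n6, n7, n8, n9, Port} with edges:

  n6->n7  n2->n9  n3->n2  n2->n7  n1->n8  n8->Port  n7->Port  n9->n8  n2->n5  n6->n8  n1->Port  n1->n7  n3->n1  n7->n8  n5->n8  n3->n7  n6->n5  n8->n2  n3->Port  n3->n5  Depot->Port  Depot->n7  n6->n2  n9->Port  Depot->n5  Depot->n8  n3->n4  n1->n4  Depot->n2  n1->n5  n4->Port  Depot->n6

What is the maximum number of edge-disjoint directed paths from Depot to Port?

Assign every edge capacity 1; by Menger, the answer equals the max flow.
Path Depot→Port (+1); total 1.
Path Depot→n7→Port (+1); total 2.
Path Depot→n8→Port (+1); total 3.
Path Depot→n2→n9→Port (+1); total 4.
No residual Depot→Port path; max flow = 4.
Certifying cut of size 4: {Depot→Port, n2→n9, n7→Port, n8→Port}.

4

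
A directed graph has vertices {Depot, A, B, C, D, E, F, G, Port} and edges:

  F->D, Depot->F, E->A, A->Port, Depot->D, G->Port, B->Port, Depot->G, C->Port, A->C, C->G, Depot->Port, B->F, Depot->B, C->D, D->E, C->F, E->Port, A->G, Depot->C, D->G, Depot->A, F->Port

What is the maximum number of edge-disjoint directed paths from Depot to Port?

7

Assign every edge capacity 1; by Menger, the answer equals the max flow.
Path Depot→Port (+1); total 1.
Path Depot→A→Port (+1); total 2.
Path Depot→B→Port (+1); total 3.
Path Depot→C→Port (+1); total 4.
Path Depot→F→Port (+1); total 5.
Path Depot→G→Port (+1); total 6.
Path Depot→D→E→Port (+1); total 7.
No residual Depot→Port path; max flow = 7.
Certifying cut of size 7: {Depot→A, Depot→B, Depot→C, Depot→D, Depot→F, Depot→G, Depot→Port}.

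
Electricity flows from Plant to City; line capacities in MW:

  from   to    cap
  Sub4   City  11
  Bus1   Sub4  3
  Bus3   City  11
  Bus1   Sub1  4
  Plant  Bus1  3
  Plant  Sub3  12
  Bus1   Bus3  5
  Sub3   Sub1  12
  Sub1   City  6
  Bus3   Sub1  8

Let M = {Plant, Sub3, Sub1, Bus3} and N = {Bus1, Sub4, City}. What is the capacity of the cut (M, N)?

20

Edges leaving {Plant, Sub3, Sub1, Bus3}: Plant→Bus1 (3), Sub1→City (6), Bus3→City (11).
Cut capacity = 3 + 6 + 11 = 20.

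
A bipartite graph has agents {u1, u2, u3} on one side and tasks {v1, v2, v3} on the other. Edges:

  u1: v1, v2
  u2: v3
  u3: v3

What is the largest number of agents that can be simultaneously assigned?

Unit-capacity flow: source→left, listed edges, right→sink; max matching = max flow.
Augmenting path u1→v1 (+1); matched 1.
Augmenting path u2→v3 (+1); matched 2.
No augmenting path remains; maximum matching = 2.
König certificate: {u1, v3} is a vertex cover of size 2 (every listed pair touches it), so no matching can be larger.

2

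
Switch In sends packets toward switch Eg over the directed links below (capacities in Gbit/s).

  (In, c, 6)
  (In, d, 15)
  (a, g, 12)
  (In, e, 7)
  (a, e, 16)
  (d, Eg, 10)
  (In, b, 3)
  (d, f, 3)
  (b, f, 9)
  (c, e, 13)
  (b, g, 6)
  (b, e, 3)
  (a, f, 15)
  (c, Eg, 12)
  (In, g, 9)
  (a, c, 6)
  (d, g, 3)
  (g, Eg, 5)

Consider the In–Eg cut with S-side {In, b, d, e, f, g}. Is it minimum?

Given cut capacity: 6 + 10 + 5 = 21.
Augment In→c→Eg: bottleneck 6, flow now 6.
Augment In→d→Eg: bottleneck 10, flow now 16.
Augment In→g→Eg: bottleneck 5, flow now 21.
No augmenting path remains; maximum flow = 21.
Cut capacity 21 equals the max flow, so it is a minimum cut.

Yes — it is a minimum cut (capacity 21).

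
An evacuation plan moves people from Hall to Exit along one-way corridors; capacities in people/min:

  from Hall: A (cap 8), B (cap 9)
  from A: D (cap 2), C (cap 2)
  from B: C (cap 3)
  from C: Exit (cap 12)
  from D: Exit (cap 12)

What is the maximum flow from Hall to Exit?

7

Augment Hall→A→C→Exit: bottleneck 2, flow now 2.
Augment Hall→A→D→Exit: bottleneck 2, flow now 4.
Augment Hall→B→C→Exit: bottleneck 3, flow now 7.
No augmenting path remains; maximum flow = 7.
In the residual graph, reachable from Hall: {Hall, A, B}.
Min-cut edges: A→C (2), A→D (2), B→C (3); capacity 2 + 2 + 3 = 7.
This cut is saturated, so no flow can exceed 7.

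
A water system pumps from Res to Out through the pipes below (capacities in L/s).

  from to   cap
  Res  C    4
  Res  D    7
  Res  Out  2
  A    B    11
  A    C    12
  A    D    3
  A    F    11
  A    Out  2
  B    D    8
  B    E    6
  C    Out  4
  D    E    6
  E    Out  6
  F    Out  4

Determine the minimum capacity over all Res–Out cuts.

12

Augment Res→Out: bottleneck 2, flow now 2.
Augment Res→C→Out: bottleneck 4, flow now 6.
Augment Res→D→E→Out: bottleneck 6, flow now 12.
No augmenting path remains; maximum flow = 12.
By max-flow min-cut, the minimum cut capacity equals the max flow.
In the residual graph, reachable from Res: {Res, D}.
Min-cut edges: Res→C (4), Res→Out (2), D→E (6); capacity 4 + 2 + 6 = 12.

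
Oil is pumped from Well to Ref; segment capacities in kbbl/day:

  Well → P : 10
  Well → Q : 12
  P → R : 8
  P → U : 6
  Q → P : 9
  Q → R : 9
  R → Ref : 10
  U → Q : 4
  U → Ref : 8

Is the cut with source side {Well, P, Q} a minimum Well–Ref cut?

No — its capacity is 23, but the minimum cut has capacity 16.

Given cut capacity: 8 + 6 + 9 = 23.
Augment Well→P→R→Ref: bottleneck 8, flow now 8.
Augment Well→P→U→Ref: bottleneck 2, flow now 10.
Augment Well→Q→R→Ref: bottleneck 2, flow now 12.
Augment Well→Q→P→U→Ref: bottleneck 4, flow now 16.
No augmenting path remains; maximum flow = 16.
In the residual graph, reachable from Well: {Well, P, Q, R}.
Min-cut edges: P→U (6), R→Ref (10); capacity 6 + 10 = 16.
Cut capacity 23 exceeds the max flow 16, so it is not minimum.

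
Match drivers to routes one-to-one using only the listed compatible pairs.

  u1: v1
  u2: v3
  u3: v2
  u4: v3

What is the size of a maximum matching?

3

Unit-capacity flow: source→left, listed edges, right→sink; max matching = max flow.
Augmenting path u1→v1 (+1); matched 1.
Augmenting path u2→v3 (+1); matched 2.
Augmenting path u3→v2 (+1); matched 3.
No augmenting path remains; maximum matching = 3.
König certificate: {u1, u3, v3} is a vertex cover of size 3 (every listed pair touches it), so no matching can be larger.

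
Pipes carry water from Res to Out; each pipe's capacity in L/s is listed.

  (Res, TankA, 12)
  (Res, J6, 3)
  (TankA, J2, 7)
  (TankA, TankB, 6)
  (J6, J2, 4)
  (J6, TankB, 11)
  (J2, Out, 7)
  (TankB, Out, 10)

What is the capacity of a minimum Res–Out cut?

15

Augment Res→TankA→J2→Out: bottleneck 7, flow now 7.
Augment Res→TankA→TankB→Out: bottleneck 5, flow now 12.
Augment Res→J6→TankB→Out: bottleneck 3, flow now 15.
No augmenting path remains; maximum flow = 15.
By max-flow min-cut, the minimum cut capacity equals the max flow.
In the residual graph, reachable from Res: {Res}.
Min-cut edges: Res→TankA (12), Res→J6 (3); capacity 12 + 3 = 15.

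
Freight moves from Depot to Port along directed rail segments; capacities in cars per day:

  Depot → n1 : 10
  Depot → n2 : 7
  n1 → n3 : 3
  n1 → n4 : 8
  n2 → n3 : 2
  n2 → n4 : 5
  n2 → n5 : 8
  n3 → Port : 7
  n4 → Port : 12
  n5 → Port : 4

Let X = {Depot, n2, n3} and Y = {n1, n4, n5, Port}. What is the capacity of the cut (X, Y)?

Edges leaving {Depot, n2, n3}: Depot→n1 (10), n2→n4 (5), n2→n5 (8), n3→Port (7).
Cut capacity = 10 + 5 + 8 + 7 = 30.

30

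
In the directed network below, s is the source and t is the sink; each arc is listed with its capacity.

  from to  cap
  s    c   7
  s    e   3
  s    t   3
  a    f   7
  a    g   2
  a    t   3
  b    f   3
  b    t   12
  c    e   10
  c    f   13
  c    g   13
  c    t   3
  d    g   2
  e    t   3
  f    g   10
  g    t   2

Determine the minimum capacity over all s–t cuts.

Augment s→t: bottleneck 3, flow now 3.
Augment s→c→t: bottleneck 3, flow now 6.
Augment s→e→t: bottleneck 3, flow now 9.
Augment s→c→g→t: bottleneck 2, flow now 11.
No augmenting path remains; maximum flow = 11.
By max-flow min-cut, the minimum cut capacity equals the max flow.
In the residual graph, reachable from s: {s, c, e, f, g}.
Min-cut edges: s→t (3), c→t (3), e→t (3), g→t (2); capacity 3 + 3 + 3 + 2 = 11.

11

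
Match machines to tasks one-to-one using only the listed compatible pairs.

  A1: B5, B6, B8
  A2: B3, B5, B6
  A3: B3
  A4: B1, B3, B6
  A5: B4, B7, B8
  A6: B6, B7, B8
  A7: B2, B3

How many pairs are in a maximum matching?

Unit-capacity flow: source→left, listed edges, right→sink; max matching = max flow.
Augmenting path A1→B5 (+1); matched 1.
Augmenting path A2→B3 (+1); matched 2.
Augmenting path A4→B1 (+1); matched 3.
Augmenting path A5→B4 (+1); matched 4.
Augmenting path A6→B6 (+1); matched 5.
Augmenting path A7→B2 (+1); matched 6.
Augmenting path A3→B3→A2→B5→A1→B8 (+1); matched 7.
No augmenting path remains; maximum matching = 7.
König certificate: {A1, A2, A3, A4, A5, A6, A7} is a vertex cover of size 7 (every listed pair touches it), so no matching can be larger.

7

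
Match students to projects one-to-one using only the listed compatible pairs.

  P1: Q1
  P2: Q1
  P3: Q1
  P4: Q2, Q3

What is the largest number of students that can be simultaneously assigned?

Unit-capacity flow: source→left, listed edges, right→sink; max matching = max flow.
Augmenting path P1→Q1 (+1); matched 1.
Augmenting path P4→Q2 (+1); matched 2.
No augmenting path remains; maximum matching = 2.
König certificate: {P4, Q1} is a vertex cover of size 2 (every listed pair touches it), so no matching can be larger.

2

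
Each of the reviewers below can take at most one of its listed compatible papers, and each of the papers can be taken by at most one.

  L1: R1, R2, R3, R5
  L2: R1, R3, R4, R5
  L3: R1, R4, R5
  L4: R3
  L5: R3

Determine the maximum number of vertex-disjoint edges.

4

Unit-capacity flow: source→left, listed edges, right→sink; max matching = max flow.
Augmenting path L1→R1 (+1); matched 1.
Augmenting path L2→R3 (+1); matched 2.
Augmenting path L3→R4 (+1); matched 3.
Augmenting path L4→R3→L2→R5 (+1); matched 4.
No augmenting path remains; maximum matching = 4.
König certificate: {L1, L2, L3, R3} is a vertex cover of size 4 (every listed pair touches it), so no matching can be larger.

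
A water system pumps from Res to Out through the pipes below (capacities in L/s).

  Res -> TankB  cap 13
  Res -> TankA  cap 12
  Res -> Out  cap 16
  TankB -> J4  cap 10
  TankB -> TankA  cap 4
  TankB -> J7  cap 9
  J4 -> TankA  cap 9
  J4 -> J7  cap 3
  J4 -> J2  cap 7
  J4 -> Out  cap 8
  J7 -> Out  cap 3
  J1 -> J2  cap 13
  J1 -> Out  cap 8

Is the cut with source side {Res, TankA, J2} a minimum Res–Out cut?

No — its capacity is 29, but the minimum cut has capacity 27.

Given cut capacity: 13 + 16 = 29.
Augment Res→Out: bottleneck 16, flow now 16.
Augment Res→TankB→J4→Out: bottleneck 8, flow now 24.
Augment Res→TankB→J7→Out: bottleneck 3, flow now 27.
No augmenting path remains; maximum flow = 27.
In the residual graph, reachable from Res: {Res, TankB, J4, TankA, J7, J2}.
Min-cut edges: Res→Out (16), J4→Out (8), J7→Out (3); capacity 16 + 8 + 3 = 27.
Cut capacity 29 exceeds the max flow 27, so it is not minimum.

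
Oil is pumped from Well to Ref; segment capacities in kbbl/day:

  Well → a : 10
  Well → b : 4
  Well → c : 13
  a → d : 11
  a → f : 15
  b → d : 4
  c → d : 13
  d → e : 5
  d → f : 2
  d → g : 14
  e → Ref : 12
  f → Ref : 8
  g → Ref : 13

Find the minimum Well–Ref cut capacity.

26

Augment Well→a→f→Ref: bottleneck 8, flow now 8.
Augment Well→a→d→e→Ref: bottleneck 2, flow now 10.
Augment Well→b→d→e→Ref: bottleneck 3, flow now 13.
Augment Well→b→d→g→Ref: bottleneck 1, flow now 14.
Augment Well→c→d→g→Ref: bottleneck 12, flow now 26.
No augmenting path remains; maximum flow = 26.
By max-flow min-cut, the minimum cut capacity equals the max flow.
In the residual graph, reachable from Well: {Well, a, b, c, d, f, g}.
Min-cut edges: d→e (5), f→Ref (8), g→Ref (13); capacity 5 + 8 + 13 = 26.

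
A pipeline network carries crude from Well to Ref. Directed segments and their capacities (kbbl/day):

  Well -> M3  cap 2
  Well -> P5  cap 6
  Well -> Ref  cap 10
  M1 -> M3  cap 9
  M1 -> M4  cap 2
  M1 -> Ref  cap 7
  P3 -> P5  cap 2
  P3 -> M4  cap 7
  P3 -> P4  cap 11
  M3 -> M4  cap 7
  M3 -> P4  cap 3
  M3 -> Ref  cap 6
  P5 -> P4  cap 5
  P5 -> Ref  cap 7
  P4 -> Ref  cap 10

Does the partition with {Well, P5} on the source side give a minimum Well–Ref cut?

No — its capacity is 24, but the minimum cut has capacity 18.

Given cut capacity: 2 + 10 + 5 + 7 = 24.
Augment Well→Ref: bottleneck 10, flow now 10.
Augment Well→M3→Ref: bottleneck 2, flow now 12.
Augment Well→P5→Ref: bottleneck 6, flow now 18.
No augmenting path remains; maximum flow = 18.
In the residual graph, reachable from Well: {Well}.
Min-cut edges: Well→M3 (2), Well→P5 (6), Well→Ref (10); capacity 2 + 6 + 10 = 18.
Cut capacity 24 exceeds the max flow 18, so it is not minimum.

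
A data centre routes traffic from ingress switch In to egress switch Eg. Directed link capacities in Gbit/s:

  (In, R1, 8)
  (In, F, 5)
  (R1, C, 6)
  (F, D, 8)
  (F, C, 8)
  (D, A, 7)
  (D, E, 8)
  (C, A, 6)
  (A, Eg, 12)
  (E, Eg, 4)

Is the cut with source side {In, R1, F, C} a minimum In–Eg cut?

No — its capacity is 14, but the minimum cut has capacity 11.

Given cut capacity: 8 + 6 = 14.
Augment In→R1→C→A→Eg: bottleneck 6, flow now 6.
Augment In→F→D→A→Eg: bottleneck 5, flow now 11.
No augmenting path remains; maximum flow = 11.
In the residual graph, reachable from In: {In, R1}.
Min-cut edges: In→F (5), R1→C (6); capacity 5 + 6 = 11.
Cut capacity 14 exceeds the max flow 11, so it is not minimum.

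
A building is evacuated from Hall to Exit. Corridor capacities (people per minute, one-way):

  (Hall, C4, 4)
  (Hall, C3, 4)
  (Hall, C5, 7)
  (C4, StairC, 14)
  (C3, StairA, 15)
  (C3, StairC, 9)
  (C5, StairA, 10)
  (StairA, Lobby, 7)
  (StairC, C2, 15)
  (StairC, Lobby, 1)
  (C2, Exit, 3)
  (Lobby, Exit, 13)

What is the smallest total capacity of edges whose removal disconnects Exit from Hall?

11

Augment Hall→C4→StairC→C2→Exit: bottleneck 3, flow now 3.
Augment Hall→C4→StairC→Lobby→Exit: bottleneck 1, flow now 4.
Augment Hall→C3→StairA→Lobby→Exit: bottleneck 4, flow now 8.
Augment Hall→C5→StairA→Lobby→Exit: bottleneck 3, flow now 11.
No augmenting path remains; maximum flow = 11.
By max-flow min-cut, the minimum cut capacity equals the max flow.
In the residual graph, reachable from Hall: {Hall, C4, C3, C5, StairA, StairC, C2}.
Min-cut edges: StairA→Lobby (7), StairC→Lobby (1), C2→Exit (3); capacity 7 + 1 + 3 = 11.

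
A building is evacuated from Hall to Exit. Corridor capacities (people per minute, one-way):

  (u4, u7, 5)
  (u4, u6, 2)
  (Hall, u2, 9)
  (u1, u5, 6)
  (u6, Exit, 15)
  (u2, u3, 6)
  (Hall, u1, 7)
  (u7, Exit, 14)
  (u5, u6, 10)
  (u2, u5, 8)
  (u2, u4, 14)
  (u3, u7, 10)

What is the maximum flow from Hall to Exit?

Augment Hall→u1→u5→u6→Exit: bottleneck 6, flow now 6.
Augment Hall→u2→u3→u7→Exit: bottleneck 6, flow now 12.
Augment Hall→u2→u4→u6→Exit: bottleneck 2, flow now 14.
Augment Hall→u2→u4→u7→Exit: bottleneck 1, flow now 15.
No augmenting path remains; maximum flow = 15.
In the residual graph, reachable from Hall: {Hall, u1}.
Min-cut edges: Hall→u2 (9), u1→u5 (6); capacity 9 + 6 = 15.
This cut is saturated, so no flow can exceed 15.

15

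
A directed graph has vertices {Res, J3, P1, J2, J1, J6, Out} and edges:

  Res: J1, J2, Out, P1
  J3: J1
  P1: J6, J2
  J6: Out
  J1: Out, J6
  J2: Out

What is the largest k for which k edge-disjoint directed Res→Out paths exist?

4

Assign every edge capacity 1; by Menger, the answer equals the max flow.
Path Res→Out (+1); total 1.
Path Res→J2→Out (+1); total 2.
Path Res→J1→Out (+1); total 3.
Path Res→P1→J6→Out (+1); total 4.
No residual Res→Out path; max flow = 4.
Certifying cut of size 4: {Res→J1, Res→J2, Res→Out, Res→P1}.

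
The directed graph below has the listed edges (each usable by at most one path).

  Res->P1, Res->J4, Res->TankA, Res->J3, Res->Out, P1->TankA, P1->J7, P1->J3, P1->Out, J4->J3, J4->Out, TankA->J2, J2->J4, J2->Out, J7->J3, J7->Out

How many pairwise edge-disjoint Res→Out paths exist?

4

Assign every edge capacity 1; by Menger, the answer equals the max flow.
Path Res→Out (+1); total 1.
Path Res→P1→Out (+1); total 2.
Path Res→J4→Out (+1); total 3.
Path Res→TankA→J2→Out (+1); total 4.
No residual Res→Out path; max flow = 4.
Certifying cut of size 4: {Res→J4, Res→Out, Res→P1, Res→TankA}.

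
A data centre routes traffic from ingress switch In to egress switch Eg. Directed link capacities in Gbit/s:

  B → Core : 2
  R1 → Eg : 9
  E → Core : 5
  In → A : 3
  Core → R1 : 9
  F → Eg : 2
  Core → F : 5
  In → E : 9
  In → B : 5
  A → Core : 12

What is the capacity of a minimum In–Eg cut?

Augment In→A→Core→R1→Eg: bottleneck 3, flow now 3.
Augment In→B→Core→R1→Eg: bottleneck 2, flow now 5.
Augment In→E→Core→R1→Eg: bottleneck 4, flow now 9.
Augment In→E→Core→F→Eg: bottleneck 1, flow now 10.
No augmenting path remains; maximum flow = 10.
By max-flow min-cut, the minimum cut capacity equals the max flow.
In the residual graph, reachable from In: {In, B, E}.
Min-cut edges: In→A (3), B→Core (2), E→Core (5); capacity 3 + 2 + 5 = 10.

10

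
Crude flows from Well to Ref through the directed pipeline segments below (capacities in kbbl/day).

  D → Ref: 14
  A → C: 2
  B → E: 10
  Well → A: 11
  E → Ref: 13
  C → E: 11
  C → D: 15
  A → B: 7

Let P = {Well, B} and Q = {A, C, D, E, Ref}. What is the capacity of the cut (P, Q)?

Edges leaving {Well, B}: Well→A (11), B→E (10).
Cut capacity = 11 + 10 = 21.

21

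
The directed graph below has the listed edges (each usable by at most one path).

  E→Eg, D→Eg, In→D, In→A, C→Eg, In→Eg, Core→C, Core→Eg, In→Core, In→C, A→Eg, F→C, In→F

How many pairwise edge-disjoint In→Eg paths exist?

Assign every edge capacity 1; by Menger, the answer equals the max flow.
Path In→Eg (+1); total 1.
Path In→C→Eg (+1); total 2.
Path In→A→Eg (+1); total 3.
Path In→Core→Eg (+1); total 4.
Path In→D→Eg (+1); total 5.
No residual In→Eg path; max flow = 5.
Certifying cut of size 5: {C→Eg, In→A, In→Core, In→D, In→Eg}.

5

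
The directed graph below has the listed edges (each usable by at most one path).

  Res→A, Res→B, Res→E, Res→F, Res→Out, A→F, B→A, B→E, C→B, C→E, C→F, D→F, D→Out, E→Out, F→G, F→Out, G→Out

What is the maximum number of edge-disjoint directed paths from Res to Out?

Assign every edge capacity 1; by Menger, the answer equals the max flow.
Path Res→Out (+1); total 1.
Path Res→E→Out (+1); total 2.
Path Res→F→Out (+1); total 3.
Path Res→A→F→G→Out (+1); total 4.
No residual Res→Out path; max flow = 4.
Certifying cut of size 4: {A→F, E→Out, Res→F, Res→Out}.

4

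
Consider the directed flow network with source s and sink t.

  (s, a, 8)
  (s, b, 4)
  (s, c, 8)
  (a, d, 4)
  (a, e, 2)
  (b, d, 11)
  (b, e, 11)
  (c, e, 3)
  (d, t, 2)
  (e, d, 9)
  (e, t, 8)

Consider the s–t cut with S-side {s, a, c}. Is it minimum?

Given cut capacity: 4 + 4 + 2 + 3 = 13.
Augment s→a→d→t: bottleneck 2, flow now 2.
Augment s→a→e→t: bottleneck 2, flow now 4.
Augment s→b→e→t: bottleneck 4, flow now 8.
Augment s→c→e→t: bottleneck 2, flow now 10.
No augmenting path remains; maximum flow = 10.
In the residual graph, reachable from s: {s, a, b, c, d, e}.
Min-cut edges: d→t (2), e→t (8); capacity 2 + 8 = 10.
Cut capacity 13 exceeds the max flow 10, so it is not minimum.

No — its capacity is 13, but the minimum cut has capacity 10.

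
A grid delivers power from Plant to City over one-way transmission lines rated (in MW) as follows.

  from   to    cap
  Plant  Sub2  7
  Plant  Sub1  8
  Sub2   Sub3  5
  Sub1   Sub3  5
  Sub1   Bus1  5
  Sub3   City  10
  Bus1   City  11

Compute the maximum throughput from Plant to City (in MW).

Augment Plant→Sub2→Sub3→City: bottleneck 5, flow now 5.
Augment Plant→Sub1→Sub3→City: bottleneck 5, flow now 10.
Augment Plant→Sub1→Bus1→City: bottleneck 3, flow now 13.
No augmenting path remains; maximum flow = 13.
In the residual graph, reachable from Plant: {Plant, Sub2}.
Min-cut edges: Plant→Sub1 (8), Sub2→Sub3 (5); capacity 8 + 5 = 13.
This cut is saturated, so no flow can exceed 13.

13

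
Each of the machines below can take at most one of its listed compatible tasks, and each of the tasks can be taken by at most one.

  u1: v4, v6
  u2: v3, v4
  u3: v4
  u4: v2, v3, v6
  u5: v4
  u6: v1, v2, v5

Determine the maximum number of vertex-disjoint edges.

5

Unit-capacity flow: source→left, listed edges, right→sink; max matching = max flow.
Augmenting path u1→v4 (+1); matched 1.
Augmenting path u2→v3 (+1); matched 2.
Augmenting path u4→v2 (+1); matched 3.
Augmenting path u6→v1 (+1); matched 4.
Augmenting path u3→v4→u1→v6 (+1); matched 5.
No augmenting path remains; maximum matching = 5.
König certificate: {u1, u2, u4, u6, v4} is a vertex cover of size 5 (every listed pair touches it), so no matching can be larger.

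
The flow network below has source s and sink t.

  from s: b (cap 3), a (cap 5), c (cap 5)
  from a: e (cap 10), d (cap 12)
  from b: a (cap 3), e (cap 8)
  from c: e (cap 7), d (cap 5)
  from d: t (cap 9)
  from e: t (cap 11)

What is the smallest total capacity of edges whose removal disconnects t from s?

13

Augment s→a→d→t: bottleneck 5, flow now 5.
Augment s→b→e→t: bottleneck 3, flow now 8.
Augment s→c→d→t: bottleneck 4, flow now 12.
Augment s→c→e→t: bottleneck 1, flow now 13.
No augmenting path remains; maximum flow = 13.
By max-flow min-cut, the minimum cut capacity equals the max flow.
In the residual graph, reachable from s: {s}.
Min-cut edges: s→a (5), s→b (3), s→c (5); capacity 5 + 3 + 5 = 13.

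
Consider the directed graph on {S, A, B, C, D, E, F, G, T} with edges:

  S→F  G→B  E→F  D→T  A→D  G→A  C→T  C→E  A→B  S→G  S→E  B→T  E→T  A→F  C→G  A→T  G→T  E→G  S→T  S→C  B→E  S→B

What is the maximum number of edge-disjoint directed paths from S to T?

5

Assign every edge capacity 1; by Menger, the answer equals the max flow.
Path S→T (+1); total 1.
Path S→B→T (+1); total 2.
Path S→C→T (+1); total 3.
Path S→E→T (+1); total 4.
Path S→G→T (+1); total 5.
No residual S→T path; max flow = 5.
Certifying cut of size 5: {S→B, S→C, S→E, S→G, S→T}.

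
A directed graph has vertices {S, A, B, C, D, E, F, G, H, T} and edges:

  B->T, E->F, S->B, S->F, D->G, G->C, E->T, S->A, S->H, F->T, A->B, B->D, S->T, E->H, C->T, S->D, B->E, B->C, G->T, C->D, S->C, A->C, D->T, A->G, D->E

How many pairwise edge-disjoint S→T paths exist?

Assign every edge capacity 1; by Menger, the answer equals the max flow.
Path S→T (+1); total 1.
Path S→B→T (+1); total 2.
Path S→C→T (+1); total 3.
Path S→D→T (+1); total 4.
Path S→F→T (+1); total 5.
Path S→A→G→T (+1); total 6.
No residual S→T path; max flow = 6.
Certifying cut of size 6: {S→A, S→B, S→C, S→D, S→F, S→T}.

6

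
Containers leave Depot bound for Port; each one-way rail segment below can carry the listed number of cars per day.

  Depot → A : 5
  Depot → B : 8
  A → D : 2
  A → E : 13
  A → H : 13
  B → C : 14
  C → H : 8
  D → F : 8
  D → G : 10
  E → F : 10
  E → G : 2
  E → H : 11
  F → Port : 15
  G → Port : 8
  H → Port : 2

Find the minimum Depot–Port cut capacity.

7

Augment Depot→A→H→Port: bottleneck 2, flow now 2.
Augment Depot→A→D→F→Port: bottleneck 2, flow now 4.
Augment Depot→A→E→F→Port: bottleneck 1, flow now 5.
Augment Depot→B→C→H→A→E→F→Port: bottleneck 2, flow now 7. (uses reverse residual edge)
No augmenting path remains; maximum flow = 7.
By max-flow min-cut, the minimum cut capacity equals the max flow.
In the residual graph, reachable from Depot: {Depot, B, C, H}.
Min-cut edges: Depot→A (5), H→Port (2); capacity 5 + 2 = 7.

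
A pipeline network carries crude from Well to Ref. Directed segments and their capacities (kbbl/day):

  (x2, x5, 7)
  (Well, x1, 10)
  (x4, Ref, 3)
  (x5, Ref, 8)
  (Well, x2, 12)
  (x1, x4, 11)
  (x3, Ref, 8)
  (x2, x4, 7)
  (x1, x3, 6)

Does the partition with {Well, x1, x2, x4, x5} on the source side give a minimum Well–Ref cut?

Given cut capacity: 6 + 3 + 8 = 17.
Augment Well→x1→x3→Ref: bottleneck 6, flow now 6.
Augment Well→x1→x4→Ref: bottleneck 3, flow now 9.
Augment Well→x2→x5→Ref: bottleneck 7, flow now 16.
No augmenting path remains; maximum flow = 16.
In the residual graph, reachable from Well: {Well, x1, x2, x4}.
Min-cut edges: x1→x3 (6), x2→x5 (7), x4→Ref (3); capacity 6 + 7 + 3 = 16.
Cut capacity 17 exceeds the max flow 16, so it is not minimum.

No — its capacity is 17, but the minimum cut has capacity 16.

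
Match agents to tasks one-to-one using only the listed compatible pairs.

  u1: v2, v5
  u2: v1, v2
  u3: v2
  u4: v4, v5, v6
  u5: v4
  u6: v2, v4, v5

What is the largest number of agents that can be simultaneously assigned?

5

Unit-capacity flow: source→left, listed edges, right→sink; max matching = max flow.
Augmenting path u1→v2 (+1); matched 1.
Augmenting path u2→v1 (+1); matched 2.
Augmenting path u4→v4 (+1); matched 3.
Augmenting path u6→v5 (+1); matched 4.
Augmenting path u5→v4→u4→v6 (+1); matched 5.
No augmenting path remains; maximum matching = 5.
König certificate: {u2, u4, v2, v4, v5} is a vertex cover of size 5 (every listed pair touches it), so no matching can be larger.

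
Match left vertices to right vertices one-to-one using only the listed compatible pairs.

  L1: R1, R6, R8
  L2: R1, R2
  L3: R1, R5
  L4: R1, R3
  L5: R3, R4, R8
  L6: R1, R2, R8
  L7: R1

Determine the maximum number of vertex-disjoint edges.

7

Unit-capacity flow: source→left, listed edges, right→sink; max matching = max flow.
Augmenting path L1→R1 (+1); matched 1.
Augmenting path L2→R2 (+1); matched 2.
Augmenting path L3→R5 (+1); matched 3.
Augmenting path L4→R3 (+1); matched 4.
Augmenting path L5→R4 (+1); matched 5.
Augmenting path L6→R8 (+1); matched 6.
Augmenting path L7→R1→L1→R6 (+1); matched 7.
No augmenting path remains; maximum matching = 7.
König certificate: {L1, L2, L3, L4, L5, L6, L7} is a vertex cover of size 7 (every listed pair touches it), so no matching can be larger.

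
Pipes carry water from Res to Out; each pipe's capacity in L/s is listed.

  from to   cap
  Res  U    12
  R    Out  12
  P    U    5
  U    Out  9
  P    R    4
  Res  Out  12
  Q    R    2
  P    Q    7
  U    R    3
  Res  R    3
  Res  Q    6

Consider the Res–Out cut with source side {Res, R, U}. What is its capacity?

Edges leaving {Res, R, U}: Res→Q (6), Res→Out (12), R→Out (12), U→Out (9).
Cut capacity = 6 + 12 + 12 + 9 = 39.

39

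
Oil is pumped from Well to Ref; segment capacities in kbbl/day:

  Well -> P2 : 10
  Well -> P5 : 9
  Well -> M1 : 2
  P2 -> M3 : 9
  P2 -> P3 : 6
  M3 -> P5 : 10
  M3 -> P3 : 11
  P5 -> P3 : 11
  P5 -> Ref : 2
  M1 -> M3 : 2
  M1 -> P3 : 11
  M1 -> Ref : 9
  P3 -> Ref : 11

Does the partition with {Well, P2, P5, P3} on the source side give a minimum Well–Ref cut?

Given cut capacity: 2 + 9 + 2 + 11 = 24.
Augment Well→P5→Ref: bottleneck 2, flow now 2.
Augment Well→M1→Ref: bottleneck 2, flow now 4.
Augment Well→P2→P3→Ref: bottleneck 6, flow now 10.
Augment Well→P5→P3→Ref: bottleneck 5, flow now 15.
No augmenting path remains; maximum flow = 15.
In the residual graph, reachable from Well: {Well, P2, M3, P5, P3}.
Min-cut edges: Well→M1 (2), P5→Ref (2), P3→Ref (11); capacity 2 + 2 + 11 = 15.
Cut capacity 24 exceeds the max flow 15, so it is not minimum.

No — its capacity is 24, but the minimum cut has capacity 15.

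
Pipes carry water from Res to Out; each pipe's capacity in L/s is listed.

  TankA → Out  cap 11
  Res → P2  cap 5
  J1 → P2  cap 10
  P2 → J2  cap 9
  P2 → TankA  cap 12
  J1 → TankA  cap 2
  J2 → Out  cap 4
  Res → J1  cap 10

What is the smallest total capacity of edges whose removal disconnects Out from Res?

Augment Res→J1→TankA→Out: bottleneck 2, flow now 2.
Augment Res→P2→J2→Out: bottleneck 4, flow now 6.
Augment Res→P2→TankA→Out: bottleneck 1, flow now 7.
Augment Res→J1→P2→TankA→Out: bottleneck 8, flow now 15.
No augmenting path remains; maximum flow = 15.
By max-flow min-cut, the minimum cut capacity equals the max flow.
In the residual graph, reachable from Res: {Res}.
Min-cut edges: Res→J1 (10), Res→P2 (5); capacity 10 + 5 = 15.

15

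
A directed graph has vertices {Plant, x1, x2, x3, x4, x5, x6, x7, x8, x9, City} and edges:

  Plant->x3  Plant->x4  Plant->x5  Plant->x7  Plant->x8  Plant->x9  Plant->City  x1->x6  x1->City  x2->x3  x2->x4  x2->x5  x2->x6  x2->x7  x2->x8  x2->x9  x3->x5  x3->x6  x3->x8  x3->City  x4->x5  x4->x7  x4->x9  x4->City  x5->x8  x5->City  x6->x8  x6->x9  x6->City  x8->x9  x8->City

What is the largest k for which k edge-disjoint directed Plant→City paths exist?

Assign every edge capacity 1; by Menger, the answer equals the max flow.
Path Plant→City (+1); total 1.
Path Plant→x3→City (+1); total 2.
Path Plant→x4→City (+1); total 3.
Path Plant→x5→City (+1); total 4.
Path Plant→x8→City (+1); total 5.
No residual Plant→City path; max flow = 5.
Certifying cut of size 5: {Plant→City, Plant→x3, Plant→x4, Plant→x5, Plant→x8}.

5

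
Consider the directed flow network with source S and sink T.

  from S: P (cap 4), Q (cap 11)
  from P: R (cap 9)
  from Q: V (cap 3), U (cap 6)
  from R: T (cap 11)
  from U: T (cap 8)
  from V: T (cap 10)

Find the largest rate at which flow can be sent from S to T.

Augment S→P→R→T: bottleneck 4, flow now 4.
Augment S→Q→U→T: bottleneck 6, flow now 10.
Augment S→Q→V→T: bottleneck 3, flow now 13.
No augmenting path remains; maximum flow = 13.
In the residual graph, reachable from S: {S, Q}.
Min-cut edges: S→P (4), Q→U (6), Q→V (3); capacity 4 + 6 + 3 = 13.
This cut is saturated, so no flow can exceed 13.

13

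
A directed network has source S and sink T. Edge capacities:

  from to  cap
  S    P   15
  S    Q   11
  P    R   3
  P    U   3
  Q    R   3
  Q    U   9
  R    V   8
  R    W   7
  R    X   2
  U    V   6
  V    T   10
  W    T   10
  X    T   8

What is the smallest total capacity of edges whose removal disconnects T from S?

Augment S→P→R→V→T: bottleneck 3, flow now 3.
Augment S→P→U→V→T: bottleneck 3, flow now 6.
Augment S→Q→R→V→T: bottleneck 3, flow now 9.
Augment S→Q→U→V→T: bottleneck 1, flow now 10.
Augment S→Q→U→V→R→W→T: bottleneck 2, flow now 12. (uses reverse residual edge)
No augmenting path remains; maximum flow = 12.
By max-flow min-cut, the minimum cut capacity equals the max flow.
In the residual graph, reachable from S: {S, P, Q, U}.
Min-cut edges: P→R (3), Q→R (3), U→V (6); capacity 3 + 3 + 6 = 12.

12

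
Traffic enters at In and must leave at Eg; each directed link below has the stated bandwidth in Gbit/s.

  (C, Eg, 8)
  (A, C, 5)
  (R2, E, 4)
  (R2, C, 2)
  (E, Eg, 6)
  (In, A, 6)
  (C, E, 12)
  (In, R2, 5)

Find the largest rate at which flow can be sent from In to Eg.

Augment In→A→C→Eg: bottleneck 5, flow now 5.
Augment In→R2→C→Eg: bottleneck 2, flow now 7.
Augment In→R2→E→Eg: bottleneck 3, flow now 10.
No augmenting path remains; maximum flow = 10.
In the residual graph, reachable from In: {In, A}.
Min-cut edges: In→R2 (5), A→C (5); capacity 5 + 5 = 10.
This cut is saturated, so no flow can exceed 10.

10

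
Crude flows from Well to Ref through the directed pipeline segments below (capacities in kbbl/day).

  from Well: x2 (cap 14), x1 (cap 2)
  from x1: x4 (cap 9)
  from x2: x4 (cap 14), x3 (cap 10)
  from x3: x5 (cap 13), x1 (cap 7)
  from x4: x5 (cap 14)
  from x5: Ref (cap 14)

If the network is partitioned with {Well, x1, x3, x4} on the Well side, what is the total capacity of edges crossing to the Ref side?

41

Edges leaving {Well, x1, x3, x4}: Well→x2 (14), x3→x5 (13), x4→x5 (14).
Cut capacity = 14 + 13 + 14 = 41.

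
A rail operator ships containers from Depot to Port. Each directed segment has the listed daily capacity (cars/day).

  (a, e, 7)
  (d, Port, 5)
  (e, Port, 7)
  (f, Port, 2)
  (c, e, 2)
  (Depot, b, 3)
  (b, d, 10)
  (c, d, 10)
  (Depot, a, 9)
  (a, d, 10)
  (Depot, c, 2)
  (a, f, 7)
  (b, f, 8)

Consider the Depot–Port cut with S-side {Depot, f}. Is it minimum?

No — its capacity is 16, but the minimum cut has capacity 14.

Given cut capacity: 9 + 3 + 2 + 2 = 16.
Augment Depot→a→d→Port: bottleneck 5, flow now 5.
Augment Depot→a→e→Port: bottleneck 4, flow now 9.
Augment Depot→b→f→Port: bottleneck 2, flow now 11.
Augment Depot→c→e→Port: bottleneck 2, flow now 13.
Augment Depot→b→d→a→e→Port: bottleneck 1, flow now 14. (uses reverse residual edge)
No augmenting path remains; maximum flow = 14.
In the residual graph, reachable from Depot: {Depot}.
Min-cut edges: Depot→a (9), Depot→b (3), Depot→c (2); capacity 9 + 3 + 2 = 14.
Cut capacity 16 exceeds the max flow 14, so it is not minimum.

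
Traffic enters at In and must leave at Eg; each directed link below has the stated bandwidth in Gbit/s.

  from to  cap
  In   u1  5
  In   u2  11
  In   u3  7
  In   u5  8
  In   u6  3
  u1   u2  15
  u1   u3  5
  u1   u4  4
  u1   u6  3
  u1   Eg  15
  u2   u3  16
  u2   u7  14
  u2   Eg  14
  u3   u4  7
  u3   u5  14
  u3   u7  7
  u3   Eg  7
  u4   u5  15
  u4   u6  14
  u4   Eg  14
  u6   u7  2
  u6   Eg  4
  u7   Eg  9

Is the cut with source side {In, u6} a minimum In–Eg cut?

No — its capacity is 37, but the minimum cut has capacity 26.

Given cut capacity: 5 + 11 + 7 + 8 + 2 + 4 = 37.
Augment In→u1→Eg: bottleneck 5, flow now 5.
Augment In→u2→Eg: bottleneck 11, flow now 16.
Augment In→u3→Eg: bottleneck 7, flow now 23.
Augment In→u6→Eg: bottleneck 3, flow now 26.
No augmenting path remains; maximum flow = 26.
In the residual graph, reachable from In: {In, u5}.
Min-cut edges: In→u1 (5), In→u2 (11), In→u3 (7), In→u6 (3); capacity 5 + 11 + 7 + 3 = 26.
Cut capacity 37 exceeds the max flow 26, so it is not minimum.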